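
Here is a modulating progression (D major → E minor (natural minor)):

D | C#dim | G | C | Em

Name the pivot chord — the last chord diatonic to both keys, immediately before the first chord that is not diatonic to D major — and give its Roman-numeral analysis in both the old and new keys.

G — IV in D major, III in E minor

Chords diatonic to D major: D, Em, F#m, G, A, Bm, C#dim.
Reading the progression, the first chord not in that set is C, so the modulation leaves D major there.
The chord immediately before C is G, which is diatonic to both keys: IV in D major and III in E minor.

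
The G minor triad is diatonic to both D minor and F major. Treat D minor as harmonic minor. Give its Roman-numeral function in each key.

iv in D minor; ii in F major

The scale of D minor (harmonic minor) is D E F G A Bb C#; G is degree 4, and the triad built there (G-Bb-D) is minor, so it is iv.
The scale of F major is F G A Bb C D E; G is degree 2, and the triad built there (G-Bb-D) is minor, so it is ii.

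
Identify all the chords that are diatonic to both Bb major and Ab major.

Cm, Eb

Triads in Bb major: Bb (I), Cm (ii), Dm (iii), Eb (IV), F (V), Gm (vi), Adim (vii°).
Triads in Ab major: Ab (I), Bbm (ii), Cm (iii), Db (IV), Eb (V), Fm (vi), Gdim (vii°).
Shared triads with their functions: Cm (ii in Bb major, iii in Ab major); Eb (IV in Bb major, V in Ab major).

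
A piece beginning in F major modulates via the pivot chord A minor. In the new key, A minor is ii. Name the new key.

G major

The numeral ii denotes a minor triad on scale degree 2. With A on degree 2, the tonic of the new key is G.
Degree 2 carries a minor triad in major keys, so the destination is G major.
Check: the diatonic triads of G major are G (I), Am (ii), Bm (iii), C (IV), D (V), Em (vi), F#dim (vii°) — A minor is indeed ii.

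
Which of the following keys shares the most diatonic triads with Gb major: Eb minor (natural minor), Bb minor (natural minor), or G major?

Eb minor

Triads of Gb major: Gb (I), Abm (ii), Bbm (iii), Cb (IV), Db (V), Ebm (vi), Fdim (vii°).
Eb minor (natural minor) shares 7: Gb, Abm, Bbm, Cb, Db, Ebm, Fdim.
Bb minor (natural minor) shares 4: Gb, Bbm, Db, Ebm.
G major shares 0: none.
The most common triads (7) are shared with Eb minor.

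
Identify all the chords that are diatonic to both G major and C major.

G, Am, C, Em

Triads in G major: G major (I), A minor (ii), B minor (iii), C major (IV), D major (V), E minor (vi), F♯ diminished (vii°).
Triads in C major: C major (I), D minor (ii), E minor (iii), F major (IV), G major (V), A minor (vi), B diminished (vii°).
Shared triads with their functions: G major (I in G major, V in C major); A minor (ii in G major, vi in C major); C major (IV in G major, I in C major); E minor (vi in G major, iii in C major).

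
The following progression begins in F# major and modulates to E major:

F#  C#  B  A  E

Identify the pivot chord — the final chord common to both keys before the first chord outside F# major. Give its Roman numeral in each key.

B — IV in F# major, V in E major

Chords diatonic to F# major: F#, G#m, A#m, B, C#, D#m, E#dim.
Reading the progression, the first chord not in that set is A, so the modulation leaves F# major there.
The chord immediately before A is B, which is diatonic to both keys: IV in F# major and V in E major.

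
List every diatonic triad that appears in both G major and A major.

Bm, D

Triads in G major: G (I), Am (ii), Bm (iii), C (IV), D (V), Em (vi), F#dim (vii°).
Triads in A major: A (I), Bm (ii), C#m (iii), D (IV), E (V), F#m (vi), G#dim (vii°).
Shared triads with their functions: Bm (iii in G major, ii in A major); D (V in G major, IV in A major).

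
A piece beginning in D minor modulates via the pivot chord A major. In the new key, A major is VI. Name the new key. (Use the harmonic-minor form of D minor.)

C# minor

The numeral VI denotes a major triad on scale degree 6. With A on degree 6, the tonic of the new key is C#.
Degree 6 carries a major triad in minor keys, so the destination is C# minor.
Check: the diatonic triads of C# minor (natural minor) are C#m (i), D#dim (ii°), E (III), F#m (iv), G#m (v), A (VI), B (VII) — A major is indeed VI.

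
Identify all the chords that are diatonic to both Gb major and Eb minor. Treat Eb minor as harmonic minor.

Triads in Gb major: Gb (I), Abm (ii), Bbm (iii), Cb (IV), Db (V), Ebm (vi), Fdim (vii°).
Triads in Eb minor (harmonic minor): Ebm (i), Fdim (ii°), Gbaug (III+), Abm (iv), Bb (V), Cb (VI), Ddim (vii°).
Shared triads with their functions: Abm (ii in Gb major, iv in Eb minor); Cb (IV in Gb major, VI in Eb minor); Ebm (vi in Gb major, i in Eb minor); Fdim (vii° in Gb major, ii° in Eb minor).

Abm, Cb, Ebm, Fdim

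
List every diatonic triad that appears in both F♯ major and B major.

F♯, G♯m, B, D♯m

Triads in F♯ major: F♯ (I), G♯m (ii), A♯m (iii), B (IV), C♯ (V), D♯m (vi), E♯dim (vii°).
Triads in B major: B (I), C♯m (ii), D♯m (iii), E (IV), F♯ (V), G♯m (vi), A♯dim (vii°).
Shared triads with their functions: F♯ (I in F♯ major, V in B major); G♯m (ii in F♯ major, vi in B major); B (IV in F♯ major, I in B major); D♯m (vi in F♯ major, iii in B major).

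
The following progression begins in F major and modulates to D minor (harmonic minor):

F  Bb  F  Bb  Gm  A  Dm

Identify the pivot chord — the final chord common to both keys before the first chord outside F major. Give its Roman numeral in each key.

Gm — ii in F major, iv in D minor

Chords diatonic to F major: F, Gm, Am, Bb, C, Dm, Edim.
Reading the progression, the first chord not in that set is A, so the modulation leaves F major there.
The chord immediately before A is Gm, which is diatonic to both keys: ii in F major and iv in D minor.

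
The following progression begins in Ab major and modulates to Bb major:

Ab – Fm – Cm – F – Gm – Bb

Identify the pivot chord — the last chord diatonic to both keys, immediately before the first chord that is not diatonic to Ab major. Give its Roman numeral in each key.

Chords diatonic to Ab major: Ab, Bbm, Cm, Db, Eb, Fm, Gdim.
Reading the progression, the first chord not in that set is F, so the modulation leaves Ab major there.
The chord immediately before F is Cm, which is diatonic to both keys: iii in Ab major and ii in Bb major.

Cm — iii in Ab major, ii in Bb major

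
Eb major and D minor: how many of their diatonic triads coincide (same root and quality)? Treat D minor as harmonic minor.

Diatonic triads of Eb major: Eb (I), Fm (ii), Gm (iii), Ab (IV), Bb (V), Cm (vi), Ddim (vii°).
Diatonic triads of D minor (harmonic minor): Dm (i), Edim (ii°), Faug (III+), Gm (iv), A (V), Bb (VI), C#dim (vii°).
Matching root and quality in both lists: Gm, Bb.
That gives 2 common triads.

2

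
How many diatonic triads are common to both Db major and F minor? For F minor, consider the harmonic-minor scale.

3

Diatonic triads of Db major: Db major (I), Eb minor (ii), F minor (iii), Gb major (IV), Ab major (V), Bb minor (vi), C diminished (vii°).
Diatonic triads of F minor (harmonic minor): F minor (i), G diminished (ii°), Ab augmented (III+), Bb minor (iv), C major (V), Db major (VI), E diminished (vii°).
Matching root and quality in both lists: Db major, F minor, Bb minor.
That gives 3 common triads.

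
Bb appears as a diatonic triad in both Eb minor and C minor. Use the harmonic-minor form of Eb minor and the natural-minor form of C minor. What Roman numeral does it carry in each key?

The scale of Eb minor (harmonic minor) is Eb F Gb Ab Bb Cb D; Bb is degree 5, and the triad built there (Bb-D-F) is major, so it is V.
The scale of C minor (natural minor) is C D Eb F G Ab Bb; Bb is degree 7, and the triad built there (Bb-D-F) is major, so it is VII.

V in Eb minor; VII in C minor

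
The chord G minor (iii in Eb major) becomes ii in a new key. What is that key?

The numeral ii denotes a minor triad on scale degree 2. With G on degree 2, the tonic of the new key is F.
Degree 2 carries a minor triad in major keys, so the destination is F major.
Check: the diatonic triads of F major are F (I), Gm (ii), Am (iii), Bb (IV), C (V), Dm (vi), Edim (vii°) — G minor is indeed ii.

F major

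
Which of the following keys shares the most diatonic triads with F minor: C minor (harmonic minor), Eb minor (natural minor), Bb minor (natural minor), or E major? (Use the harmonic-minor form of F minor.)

Bb minor

Triads of F minor (harmonic minor): Fm (i), Gdim (ii°), Abaug (III+), Bbm (iv), C (V), Db (VI), Edim (vii°).
C minor (harmonic minor) shares 1: Fm.
Eb minor (natural minor) shares 2: Bbm, Db.
Bb minor (natural minor) shares 3: Fm, Bbm, Db.
E major shares 0: none.
The most common triads (3) are shared with Bb minor.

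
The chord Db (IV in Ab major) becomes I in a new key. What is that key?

Db major

The numeral I denotes a major triad on scale degree 1. With Db on degree 1, the tonic of the new key is Db.
Degree 1 carries a major triad in major keys, so the destination is Db major.
Check: the diatonic triads of Db major are Db (I), Ebm (ii), Fm (iii), Gb (IV), Ab (V), Bbm (vi), Cdim (vii°) — Db is indeed I.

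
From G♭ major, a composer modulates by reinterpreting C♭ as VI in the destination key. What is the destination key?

E♭ minor

The numeral VI denotes a major triad on scale degree 6. With C♭ on degree 6, the tonic of the new key is E♭.
Degree 6 carries a major triad in minor keys, so the destination is E♭ minor.
Check: the diatonic triads of E♭ minor (natural minor) are E♭m (i), Fdim (ii°), G♭ (III), A♭m (iv), B♭m (v), C♭ (VI), D♭ (VII) — C♭ is indeed VI.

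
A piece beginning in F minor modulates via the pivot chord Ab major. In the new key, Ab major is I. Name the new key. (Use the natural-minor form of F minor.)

The numeral I denotes a major triad on scale degree 1. With Ab on degree 1, the tonic of the new key is Ab.
Degree 1 carries a major triad in major keys, so the destination is Ab major.
Check: the diatonic triads of Ab major are Ab (I), Bbm (ii), Cm (iii), Db (IV), Eb (V), Fm (vi), Gdim (vii°) — Ab major is indeed I.

Ab major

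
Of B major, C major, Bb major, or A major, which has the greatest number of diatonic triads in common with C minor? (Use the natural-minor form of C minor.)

Triads of C minor (natural minor): Cm (i), Ddim (ii°), Eb (III), Fm (iv), Gm (v), Ab (VI), Bb (VII).
B major shares 0: none.
C major shares 0: none.
Bb major shares 4: Cm, Eb, Gm, Bb.
A major shares 0: none.
The most common triads (4) are shared with Bb major.

Bb major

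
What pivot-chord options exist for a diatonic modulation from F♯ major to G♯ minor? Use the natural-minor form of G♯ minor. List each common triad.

F♯, G♯m, B, D♯m

Triads in F♯ major: F♯ (I), G♯m (ii), A♯m (iii), B (IV), C♯ (V), D♯m (vi), E♯dim (vii°).
Triads in G♯ minor (natural minor): G♯m (i), A♯dim (ii°), B (III), C♯m (iv), D♯m (v), E (VI), F♯ (VII).
Shared triads with their functions: F♯ (I in F♯ major, VII in G♯ minor); G♯m (ii in F♯ major, i in G♯ minor); B (IV in F♯ major, III in G♯ minor); D♯m (vi in F♯ major, v in G♯ minor).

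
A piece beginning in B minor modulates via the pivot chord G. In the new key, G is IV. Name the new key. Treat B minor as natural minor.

D major

The numeral IV denotes a major triad on scale degree 4. With G on degree 4, the tonic of the new key is D.
Degree 4 carries a major triad in major keys, so the destination is D major.
Check: the diatonic triads of D major are D (I), Em (ii), F♯m (iii), G (IV), A (V), Bm (vi), C♯dim (vii°) — G is indeed IV.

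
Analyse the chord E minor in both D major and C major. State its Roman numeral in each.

The scale of D major is D E F# G A B C#; E is degree 2, and the triad built there (E-G-B) is minor, so it is ii.
The scale of C major is C D E F G A B; E is degree 3, and the triad built there (E-G-B) is minor, so it is iii.

ii in D major; iii in C major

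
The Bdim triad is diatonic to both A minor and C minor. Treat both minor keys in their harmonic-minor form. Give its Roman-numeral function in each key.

ii° in A minor; vii° in C minor

The scale of A minor (harmonic minor) is A B C D E F G#; B is degree 2, and the triad built there (B-D-F) is diminished, so it is ii°.
The scale of C minor (harmonic minor) is C D Eb F G Ab B; B is degree 7, and the triad built there (B-D-F) is diminished, so it is vii°.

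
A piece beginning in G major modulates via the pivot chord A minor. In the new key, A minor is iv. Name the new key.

The numeral iv denotes a minor triad on scale degree 4. With A on degree 4, the tonic of the new key is E.
Degree 4 carries a minor triad in minor keys, so the destination is E minor.
Check: the diatonic triads of E minor (natural minor) are Em (i), F#dim (ii°), G (III), Am (iv), Bm (v), C (VI), D (VII) — A minor is indeed iv.

E minor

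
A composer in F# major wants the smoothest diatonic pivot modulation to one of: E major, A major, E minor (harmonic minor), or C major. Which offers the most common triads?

Triads of F# major: F# major (I), G# minor (ii), A# minor (iii), B major (IV), C# major (V), D# minor (vi), E# diminished (vii°).
E major shares 2: G#m, B.
A major shares 0: none.
E minor (harmonic minor) shares 1: B.
C major shares 0: none.
The most common triads (2) are shared with E major.

E major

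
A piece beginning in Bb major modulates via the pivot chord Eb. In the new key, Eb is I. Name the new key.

Eb major

The numeral I denotes a major triad on scale degree 1. With Eb on degree 1, the tonic of the new key is Eb.
Degree 1 carries a major triad in major keys, so the destination is Eb major.
Check: the diatonic triads of Eb major are Eb (I), Fm (ii), Gm (iii), Ab (IV), Bb (V), Cm (vi), Ddim (vii°) — Eb is indeed I.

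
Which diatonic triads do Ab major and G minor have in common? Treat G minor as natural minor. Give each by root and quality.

Triads in Ab major: Ab (I), Bbm (ii), Cm (iii), Db (IV), Eb (V), Fm (vi), Gdim (vii°).
Triads in G minor (natural minor): Gm (i), Adim (ii°), Bb (III), Cm (iv), Dm (v), Eb (VI), F (VII).
Shared triads with their functions: Cm (iii in Ab major, iv in G minor); Eb (V in Ab major, VI in G minor).

Cm, Eb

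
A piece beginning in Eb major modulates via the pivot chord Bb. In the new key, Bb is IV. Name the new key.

The numeral IV denotes a major triad on scale degree 4. With Bb on degree 4, the tonic of the new key is F.
Degree 4 carries a major triad in major keys, so the destination is F major.
Check: the diatonic triads of F major are F (I), Gm (ii), Am (iii), Bb (IV), C (V), Dm (vi), Edim (vii°) — Bb is indeed IV.

F major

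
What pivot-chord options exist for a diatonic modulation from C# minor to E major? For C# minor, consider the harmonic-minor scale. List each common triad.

Triads in C# minor (harmonic minor): C# minor (i), D# diminished (ii°), E augmented (III+), F# minor (iv), G# major (V), A major (VI), B# diminished (vii°).
Triads in E major: E major (I), F# minor (ii), G# minor (iii), A major (IV), B major (V), C# minor (vi), D# diminished (vii°).
Shared triads with their functions: C# minor (i in C# minor, vi in E major); D# diminished (ii° in C# minor, vii° in E major); F# minor (iv in C# minor, ii in E major); A major (VI in C# minor, IV in E major).

C#m, D#dim, F#m, A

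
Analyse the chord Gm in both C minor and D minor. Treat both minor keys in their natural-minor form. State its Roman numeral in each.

v in C minor; iv in D minor

The scale of C minor (natural minor) is C D Eb F G Ab Bb; G is degree 5, and the triad built there (G-Bb-D) is minor, so it is v.
The scale of D minor (natural minor) is D E F G A Bb C; G is degree 4, and the triad built there (G-Bb-D) is minor, so it is iv.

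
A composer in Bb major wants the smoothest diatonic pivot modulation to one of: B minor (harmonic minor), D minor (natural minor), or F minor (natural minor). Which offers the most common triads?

Triads of Bb major: Bb (I), Cm (ii), Dm (iii), Eb (IV), F (V), Gm (vi), Adim (vii°).
B minor (harmonic minor) shares 0: none.
D minor (natural minor) shares 4: Bb, Dm, F, Gm.
F minor (natural minor) shares 2: Cm, Eb.
The most common triads (4) are shared with D minor.

D minor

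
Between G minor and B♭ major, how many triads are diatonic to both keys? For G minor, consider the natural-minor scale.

7

Diatonic triads of G minor (natural minor): G minor (i), A diminished (ii°), B♭ major (III), C minor (iv), D minor (v), E♭ major (VI), F major (VII).
Diatonic triads of B♭ major: B♭ major (I), C minor (ii), D minor (iii), E♭ major (IV), F major (V), G minor (vi), A diminished (vii°).
Matching root and quality in both lists: G minor, A diminished, B♭ major, C minor, D minor, E♭ major, F major.
That gives 7 common triads.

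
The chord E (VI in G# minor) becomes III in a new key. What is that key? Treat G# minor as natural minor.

C# minor

The numeral III denotes a major triad on scale degree 3. With E on degree 3, the tonic of the new key is C#.
Degree 3 carries a major triad in natural-minor keys, so the destination is C# minor.
Check: the diatonic triads of C# minor (natural minor) are C#m (i), D#dim (ii°), E (III), F#m (iv), G#m (v), A (VI), B (VII) — E is indeed III.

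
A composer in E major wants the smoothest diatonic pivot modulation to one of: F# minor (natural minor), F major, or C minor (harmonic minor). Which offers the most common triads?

Triads of E major: E (I), F#m (ii), G#m (iii), A (IV), B (V), C#m (vi), D#dim (vii°).
F# minor (natural minor) shares 4: E, F#m, A, C#m.
F major shares 0: none.
C minor (harmonic minor) shares 0: none.
The most common triads (4) are shared with F# minor.

F# minor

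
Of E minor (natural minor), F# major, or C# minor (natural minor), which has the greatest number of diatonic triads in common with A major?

C# minor

Triads of A major: A major (I), B minor (ii), C# minor (iii), D major (IV), E major (V), F# minor (vi), G# diminished (vii°).
E minor (natural minor) shares 2: Bm, D.
F# major shares 0: none.
C# minor (natural minor) shares 4: A, C#m, E, F#m.
The most common triads (4) are shared with C# minor.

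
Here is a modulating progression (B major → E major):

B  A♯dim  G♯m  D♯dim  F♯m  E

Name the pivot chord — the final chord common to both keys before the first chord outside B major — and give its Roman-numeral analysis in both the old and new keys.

Chords diatonic to B major: B, C♯m, D♯m, E, F♯, G♯m, A♯dim.
Reading the progression, the first chord not in that set is D♯dim, so the modulation leaves B major there.
The chord immediately before D♯dim is G♯m, which is diatonic to both keys: vi in B major and iii in E major.

G♯m — vi in B major, iii in E major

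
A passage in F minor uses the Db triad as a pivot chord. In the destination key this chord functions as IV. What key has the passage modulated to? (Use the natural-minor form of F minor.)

The numeral IV denotes a major triad on scale degree 4. With Db on degree 4, the tonic of the new key is Ab.
Degree 4 carries a major triad in major keys, so the destination is Ab major.
Check: the diatonic triads of Ab major are Ab (I), Bbm (ii), Cm (iii), Db (IV), Eb (V), Fm (vi), Gdim (vii°) — Db is indeed IV.

Ab major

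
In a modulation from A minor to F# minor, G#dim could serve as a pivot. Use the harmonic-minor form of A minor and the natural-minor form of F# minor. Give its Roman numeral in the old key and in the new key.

The scale of A minor (harmonic minor) is A B C D E F G#; G# is degree 7, and the triad built there (G#-B-D) is diminished, so it is vii°.
The scale of F# minor (natural minor) is F# G# A B C# D E; G# is degree 2, and the triad built there (G#-B-D) is diminished, so it is ii°.

vii° in A minor; ii° in F# minor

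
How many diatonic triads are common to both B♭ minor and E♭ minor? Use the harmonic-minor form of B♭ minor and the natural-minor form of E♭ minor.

Diatonic triads of B♭ minor (harmonic minor): B♭ minor (i), C diminished (ii°), D♭ augmented (III+), E♭ minor (iv), F major (V), G♭ major (VI), A diminished (vii°).
Diatonic triads of E♭ minor (natural minor): E♭ minor (i), F diminished (ii°), G♭ major (III), A♭ minor (iv), B♭ minor (v), C♭ major (VI), D♭ major (VII).
Matching root and quality in both lists: B♭ minor, E♭ minor, G♭ major.
That gives 3 common triads.

3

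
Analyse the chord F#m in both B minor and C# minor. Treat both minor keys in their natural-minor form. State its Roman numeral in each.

The scale of B minor (natural minor) is B C# D E F# G A; F# is degree 5, and the triad built there (F#-A-C#) is minor, so it is v.
The scale of C# minor (natural minor) is C# D# E F# G# A B; F# is degree 4, and the triad built there (F#-A-C#) is minor, so it is iv.

v in B minor; iv in C# minor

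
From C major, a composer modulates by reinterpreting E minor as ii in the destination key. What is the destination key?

D major

The numeral ii denotes a minor triad on scale degree 2. With E on degree 2, the tonic of the new key is D.
Degree 2 carries a minor triad in major keys, so the destination is D major.
Check: the diatonic triads of D major are D (I), Em (ii), F#m (iii), G (IV), A (V), Bm (vi), C#dim (vii°) — E minor is indeed ii.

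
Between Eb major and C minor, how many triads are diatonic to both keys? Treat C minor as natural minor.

Diatonic triads of Eb major: Eb major (I), F minor (ii), G minor (iii), Ab major (IV), Bb major (V), C minor (vi), D diminished (vii°).
Diatonic triads of C minor (natural minor): C minor (i), D diminished (ii°), Eb major (III), F minor (iv), G minor (v), Ab major (VI), Bb major (VII).
Matching root and quality in both lists: Eb major, F minor, G minor, Ab major, Bb major, C minor, D diminished.
That gives 7 common triads.

7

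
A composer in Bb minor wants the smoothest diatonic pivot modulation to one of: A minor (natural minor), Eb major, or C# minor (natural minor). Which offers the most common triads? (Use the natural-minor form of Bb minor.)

Triads of Bb minor (natural minor): Bb minor (i), C diminished (ii°), Db major (III), Eb minor (iv), F minor (v), Gb major (VI), Ab major (VII).
A minor (natural minor) shares 0: none.
Eb major shares 2: Fm, Ab.
C# minor (natural minor) shares 0: none.
The most common triads (2) are shared with Eb major.

Eb major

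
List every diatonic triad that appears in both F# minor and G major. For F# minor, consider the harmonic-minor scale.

Bm, D

Triads in F# minor (harmonic minor): F#m (i), G#dim (ii°), Aaug (III+), Bm (iv), C# (V), D (VI), E#dim (vii°).
Triads in G major: G (I), Am (ii), Bm (iii), C (IV), D (V), Em (vi), F#dim (vii°).
Shared triads with their functions: Bm (iv in F# minor, iii in G major); D (VI in F# minor, V in G major).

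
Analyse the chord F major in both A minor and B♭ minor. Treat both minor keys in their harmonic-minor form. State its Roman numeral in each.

VI in A minor; V in B♭ minor

The scale of A minor (harmonic minor) is A B C D E F G♯; F is degree 6, and the triad built there (F-A-C) is major, so it is VI.
The scale of B♭ minor (harmonic minor) is B♭ C D♭ E♭ F G♭ A; F is degree 5, and the triad built there (F-A-C) is major, so it is V.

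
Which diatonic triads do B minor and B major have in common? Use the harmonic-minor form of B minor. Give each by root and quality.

Triads in B minor (harmonic minor): Bm (i), C#dim (ii°), Daug (III+), Em (iv), F# (V), G (VI), A#dim (vii°).
Triads in B major: B (I), C#m (ii), D#m (iii), E (IV), F# (V), G#m (vi), A#dim (vii°).
Shared triads with their functions: F# (V in B minor, V in B major); A#dim (vii° in B minor, vii° in B major).

F#, A#dim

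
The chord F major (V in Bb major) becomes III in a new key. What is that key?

The numeral III denotes a major triad on scale degree 3. With F on degree 3, the tonic of the new key is D.
Degree 3 carries a major triad in natural-minor keys, so the destination is D minor.
Check: the diatonic triads of D minor (natural minor) are Dm (i), Edim (ii°), F (III), Gm (iv), Am (v), Bb (VI), C (VII) — F major is indeed III.

D minor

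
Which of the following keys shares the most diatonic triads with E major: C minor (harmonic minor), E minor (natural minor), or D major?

Triads of E major: E (I), F#m (ii), G#m (iii), A (IV), B (V), C#m (vi), D#dim (vii°).
C minor (harmonic minor) shares 0: none.
E minor (natural minor) shares 0: none.
D major shares 2: F#m, A.
The most common triads (2) are shared with D major.

D major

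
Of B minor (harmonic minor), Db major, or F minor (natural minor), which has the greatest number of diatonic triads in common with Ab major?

F minor

Triads of Ab major: Ab major (I), Bb minor (ii), C minor (iii), Db major (IV), Eb major (V), F minor (vi), G diminished (vii°).
B minor (harmonic minor) shares 0: none.
Db major shares 4: Ab, Bbm, Db, Fm.
F minor (natural minor) shares 7: Ab, Bbm, Cm, Db, Eb, Fm, Gdim.
The most common triads (7) are shared with F minor.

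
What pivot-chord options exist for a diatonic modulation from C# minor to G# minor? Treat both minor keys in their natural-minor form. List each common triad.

C#m, E, G#m, B

Triads in C# minor (natural minor): C#m (i), D#dim (ii°), E (III), F#m (iv), G#m (v), A (VI), B (VII).
Triads in G# minor (natural minor): G#m (i), A#dim (ii°), B (III), C#m (iv), D#m (v), E (VI), F# (VII).
Shared triads with their functions: C#m (i in C# minor, iv in G# minor); E (III in C# minor, VI in G# minor); G#m (v in C# minor, i in G# minor); B (VII in C# minor, III in G# minor).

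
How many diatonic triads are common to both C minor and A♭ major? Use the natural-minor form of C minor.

4

Diatonic triads of C minor (natural minor): Cm (i), Ddim (ii°), E♭ (III), Fm (iv), Gm (v), A♭ (VI), B♭ (VII).
Diatonic triads of A♭ major: A♭ (I), B♭m (ii), Cm (iii), D♭ (IV), E♭ (V), Fm (vi), Gdim (vii°).
Matching root and quality in both lists: Cm, E♭, Fm, A♭.
That gives 4 common triads.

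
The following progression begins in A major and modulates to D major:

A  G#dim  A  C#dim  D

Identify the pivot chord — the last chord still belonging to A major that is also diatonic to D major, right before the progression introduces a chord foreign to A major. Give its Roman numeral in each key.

A — I in A major, V in D major

Chords diatonic to A major: A, Bm, C#m, D, E, F#m, G#dim.
Reading the progression, the first chord not in that set is C#dim, so the modulation leaves A major there.
The chord immediately before C#dim is A, which is diatonic to both keys: I in A major and V in D major.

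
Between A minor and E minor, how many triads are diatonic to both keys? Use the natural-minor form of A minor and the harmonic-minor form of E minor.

3

Diatonic triads of A minor (natural minor): Am (i), Bdim (ii°), C (III), Dm (iv), Em (v), F (VI), G (VII).
Diatonic triads of E minor (harmonic minor): Em (i), F#dim (ii°), Gaug (III+), Am (iv), B (V), C (VI), D#dim (vii°).
Matching root and quality in both lists: Am, C, Em.
That gives 3 common triads.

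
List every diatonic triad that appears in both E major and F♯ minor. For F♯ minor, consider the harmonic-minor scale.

Triads in E major: E major (I), F♯ minor (ii), G♯ minor (iii), A major (IV), B major (V), C♯ minor (vi), D♯ diminished (vii°).
Triads in F♯ minor (harmonic minor): F♯ minor (i), G♯ diminished (ii°), A augmented (III+), B minor (iv), C♯ major (V), D major (VI), E♯ diminished (vii°).
Shared triads with their functions: F♯ minor (ii in E major, i in F♯ minor).

F♯m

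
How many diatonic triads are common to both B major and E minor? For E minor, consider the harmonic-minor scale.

1

Diatonic triads of B major: B (I), C#m (ii), D#m (iii), E (IV), F# (V), G#m (vi), A#dim (vii°).
Diatonic triads of E minor (harmonic minor): Em (i), F#dim (ii°), Gaug (III+), Am (iv), B (V), C (VI), D#dim (vii°).
Matching root and quality in both lists: B.
That gives 1 common triad.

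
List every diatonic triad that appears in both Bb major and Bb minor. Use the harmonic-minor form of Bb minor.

F, Adim

Triads in Bb major: Bb (I), Cm (ii), Dm (iii), Eb (IV), F (V), Gm (vi), Adim (vii°).
Triads in Bb minor (harmonic minor): Bbm (i), Cdim (ii°), Dbaug (III+), Ebm (iv), F (V), Gb (VI), Adim (vii°).
Shared triads with their functions: F (V in Bb major, V in Bb minor); Adim (vii° in Bb major, vii° in Bb minor).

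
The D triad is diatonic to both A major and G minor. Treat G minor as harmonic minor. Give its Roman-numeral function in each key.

The scale of A major is A B C# D E F# G#; D is degree 4, and the triad built there (D-F#-A) is major, so it is IV.
The scale of G minor (harmonic minor) is G A Bb C D Eb F#; D is degree 5, and the triad built there (D-F#-A) is major, so it is V.

IV in A major; V in G minor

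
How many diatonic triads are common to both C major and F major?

4

Diatonic triads of C major: C (I), Dm (ii), Em (iii), F (IV), G (V), Am (vi), Bdim (vii°).
Diatonic triads of F major: F (I), Gm (ii), Am (iii), B♭ (IV), C (V), Dm (vi), Edim (vii°).
Matching root and quality in both lists: C, Dm, F, Am.
That gives 4 common triads.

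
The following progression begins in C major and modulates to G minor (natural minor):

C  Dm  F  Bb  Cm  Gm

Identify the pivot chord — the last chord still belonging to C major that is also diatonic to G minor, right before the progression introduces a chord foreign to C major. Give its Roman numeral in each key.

Chords diatonic to C major: C, Dm, Em, F, G, Am, Bdim.
Reading the progression, the first chord not in that set is Bb, so the modulation leaves C major there.
The chord immediately before Bb is F, which is diatonic to both keys: IV in C major and VII in G minor.

F — IV in C major, VII in G minor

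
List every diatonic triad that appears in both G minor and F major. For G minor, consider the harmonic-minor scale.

Triads in G minor (harmonic minor): G minor (i), A diminished (ii°), Bb augmented (III+), C minor (iv), D major (V), Eb major (VI), F# diminished (vii°).
Triads in F major: F major (I), G minor (ii), A minor (iii), Bb major (IV), C major (V), D minor (vi), E diminished (vii°).
Shared triads with their functions: G minor (i in G minor, ii in F major).

Gm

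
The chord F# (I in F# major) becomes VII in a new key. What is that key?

The numeral VII denotes a major triad on scale degree 7. With F# on degree 7, the tonic of the new key is G#.
Degree 7 carries a major triad in natural-minor keys, so the destination is G# minor.
Check: the diatonic triads of G# minor (natural minor) are G#m (i), A#dim (ii°), B (III), C#m (iv), D#m (v), E (VI), F# (VII) — F# is indeed VII.

G# minor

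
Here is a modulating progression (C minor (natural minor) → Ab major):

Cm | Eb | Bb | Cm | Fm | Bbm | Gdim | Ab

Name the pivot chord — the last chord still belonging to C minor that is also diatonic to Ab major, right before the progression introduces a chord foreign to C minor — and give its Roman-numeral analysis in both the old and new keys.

Fm — iv in C minor, vi in Ab major

Chords diatonic to C minor: Cm, Ddim, Eb, Fm, Gm, Ab, Bb.
Reading the progression, the first chord not in that set is Bbm, so the modulation leaves C minor there.
The chord immediately before Bbm is Fm, which is diatonic to both keys: iv in C minor and vi in Ab major.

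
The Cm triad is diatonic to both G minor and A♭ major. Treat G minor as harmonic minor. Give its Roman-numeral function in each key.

The scale of G minor (harmonic minor) is G A B♭ C D E♭ F♯; C is degree 4, and the triad built there (C-E♭-G) is minor, so it is iv.
The scale of A♭ major is A♭ B♭ C D♭ E♭ F G; C is degree 3, and the triad built there (C-E♭-G) is minor, so it is iii.

iv in G minor; iii in A♭ major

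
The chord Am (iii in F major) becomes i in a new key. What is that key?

The numeral i denotes a minor triad on scale degree 1. With A on degree 1, the tonic of the new key is A.
Degree 1 carries a minor triad in minor keys, so the destination is A minor.
Check: the diatonic triads of A minor (natural minor) are Am (i), Bdim (ii°), C (III), Dm (iv), Em (v), F (VI), G (VII) — Am is indeed i.

A minor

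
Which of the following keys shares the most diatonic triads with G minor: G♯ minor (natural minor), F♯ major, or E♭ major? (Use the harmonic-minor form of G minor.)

Triads of G minor (harmonic minor): G minor (i), A diminished (ii°), B♭ augmented (III+), C minor (iv), D major (V), E♭ major (VI), F♯ diminished (vii°).
G♯ minor (natural minor) shares 0: none.
F♯ major shares 0: none.
E♭ major shares 3: Gm, Cm, E♭.
The most common triads (3) are shared with E♭ major.

E♭ major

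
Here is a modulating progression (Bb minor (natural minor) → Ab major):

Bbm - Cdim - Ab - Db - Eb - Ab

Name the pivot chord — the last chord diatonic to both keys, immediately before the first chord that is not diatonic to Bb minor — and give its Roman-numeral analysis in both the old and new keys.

Db — III in Bb minor, IV in Ab major

Chords diatonic to Bb minor: Bbm, Cdim, Db, Ebm, Fm, Gb, Ab.
Reading the progression, the first chord not in that set is Eb, so the modulation leaves Bb minor there.
The chord immediately before Eb is Db, which is diatonic to both keys: III in Bb minor and IV in Ab major.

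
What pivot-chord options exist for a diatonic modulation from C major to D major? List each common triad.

Triads in C major: C (I), Dm (ii), Em (iii), F (IV), G (V), Am (vi), Bdim (vii°).
Triads in D major: D (I), Em (ii), F♯m (iii), G (IV), A (V), Bm (vi), C♯dim (vii°).
Shared triads with their functions: Em (iii in C major, ii in D major); G (V in C major, IV in D major).

Em, G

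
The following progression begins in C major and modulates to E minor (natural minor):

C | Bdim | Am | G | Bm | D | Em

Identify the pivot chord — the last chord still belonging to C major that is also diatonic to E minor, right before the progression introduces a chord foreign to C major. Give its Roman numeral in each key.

G — V in C major, III in E minor

Chords diatonic to C major: C, Dm, Em, F, G, Am, Bdim.
Reading the progression, the first chord not in that set is Bm, so the modulation leaves C major there.
The chord immediately before Bm is G, which is diatonic to both keys: V in C major and III in E minor.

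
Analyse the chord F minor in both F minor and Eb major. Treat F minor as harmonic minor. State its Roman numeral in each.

The scale of F minor (harmonic minor) is F G Ab Bb C Db E; F is degree 1, and the triad built there (F-Ab-C) is minor, so it is i.
The scale of Eb major is Eb F G Ab Bb C D; F is degree 2, and the triad built there (F-Ab-C) is minor, so it is ii.

i in F minor; ii in Eb major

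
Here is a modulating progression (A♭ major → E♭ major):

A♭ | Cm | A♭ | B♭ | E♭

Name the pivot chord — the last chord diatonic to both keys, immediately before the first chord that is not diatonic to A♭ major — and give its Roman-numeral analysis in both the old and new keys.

Chords diatonic to A♭ major: A♭, B♭m, Cm, D♭, E♭, Fm, Gdim.
Reading the progression, the first chord not in that set is B♭, so the modulation leaves A♭ major there.
The chord immediately before B♭ is A♭, which is diatonic to both keys: I in A♭ major and IV in E♭ major.

A♭ — I in A♭ major, IV in E♭ major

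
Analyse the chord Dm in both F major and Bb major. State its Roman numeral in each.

vi in F major; iii in Bb major

The scale of F major is F G A Bb C D E; D is degree 6, and the triad built there (D-F-A) is minor, so it is vi.
The scale of Bb major is Bb C D Eb F G A; D is degree 3, and the triad built there (D-F-A) is minor, so it is iii.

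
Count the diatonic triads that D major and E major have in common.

2

Diatonic triads of D major: D (I), Em (ii), F#m (iii), G (IV), A (V), Bm (vi), C#dim (vii°).
Diatonic triads of E major: E (I), F#m (ii), G#m (iii), A (IV), B (V), C#m (vi), D#dim (vii°).
Matching root and quality in both lists: F#m, A.
That gives 2 common triads.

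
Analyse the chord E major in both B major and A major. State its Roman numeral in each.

IV in B major; V in A major

The scale of B major is B C♯ D♯ E F♯ G♯ A♯; E is degree 4, and the triad built there (E-G♯-B) is major, so it is IV.
The scale of A major is A B C♯ D E F♯ G♯; E is degree 5, and the triad built there (E-G♯-B) is major, so it is V.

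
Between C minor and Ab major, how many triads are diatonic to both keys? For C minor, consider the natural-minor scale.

Diatonic triads of C minor (natural minor): C minor (i), D diminished (ii°), Eb major (III), F minor (iv), G minor (v), Ab major (VI), Bb major (VII).
Diatonic triads of Ab major: Ab major (I), Bb minor (ii), C minor (iii), Db major (IV), Eb major (V), F minor (vi), G diminished (vii°).
Matching root and quality in both lists: C minor, Eb major, F minor, Ab major.
That gives 4 common triads.

4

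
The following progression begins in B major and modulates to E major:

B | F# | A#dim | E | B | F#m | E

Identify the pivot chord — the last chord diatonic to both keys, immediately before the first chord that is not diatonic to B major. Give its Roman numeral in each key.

Chords diatonic to B major: B, C#m, D#m, E, F#, G#m, A#dim.
Reading the progression, the first chord not in that set is F#m, so the modulation leaves B major there.
The chord immediately before F#m is B, which is diatonic to both keys: I in B major and V in E major.

B — I in B major, V in E major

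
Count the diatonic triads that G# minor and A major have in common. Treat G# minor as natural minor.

2

Diatonic triads of G# minor (natural minor): G#m (i), A#dim (ii°), B (III), C#m (iv), D#m (v), E (VI), F# (VII).
Diatonic triads of A major: A (I), Bm (ii), C#m (iii), D (IV), E (V), F#m (vi), G#dim (vii°).
Matching root and quality in both lists: C#m, E.
That gives 2 common triads.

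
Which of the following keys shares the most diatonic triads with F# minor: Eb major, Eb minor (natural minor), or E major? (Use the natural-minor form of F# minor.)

E major

Triads of F# minor (natural minor): F#m (i), G#dim (ii°), A (III), Bm (iv), C#m (v), D (VI), E (VII).
Eb major shares 0: none.
Eb minor (natural minor) shares 0: none.
E major shares 4: F#m, A, C#m, E.
The most common triads (4) are shared with E major.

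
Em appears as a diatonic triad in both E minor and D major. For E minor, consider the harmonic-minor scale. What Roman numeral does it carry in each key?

i in E minor; ii in D major

The scale of E minor (harmonic minor) is E F# G A B C D#; E is degree 1, and the triad built there (E-G-B) is minor, so it is i.
The scale of D major is D E F# G A B C#; E is degree 2, and the triad built there (E-G-B) is minor, so it is ii.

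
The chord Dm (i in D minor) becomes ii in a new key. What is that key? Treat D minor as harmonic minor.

C major

The numeral ii denotes a minor triad on scale degree 2. With D on degree 2, the tonic of the new key is C.
Degree 2 carries a minor triad in major keys, so the destination is C major.
Check: the diatonic triads of C major are C (I), Dm (ii), Em (iii), F (IV), G (V), Am (vi), Bdim (vii°) — Dm is indeed ii.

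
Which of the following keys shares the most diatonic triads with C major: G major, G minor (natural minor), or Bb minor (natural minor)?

Triads of C major: C major (I), D minor (ii), E minor (iii), F major (IV), G major (V), A minor (vi), B diminished (vii°).
G major shares 4: C, Em, G, Am.
G minor (natural minor) shares 2: Dm, F.
Bb minor (natural minor) shares 0: none.
The most common triads (4) are shared with G major.

G major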